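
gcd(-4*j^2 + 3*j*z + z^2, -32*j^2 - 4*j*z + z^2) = 4*j + z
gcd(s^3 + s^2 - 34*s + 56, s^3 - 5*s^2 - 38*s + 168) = s - 4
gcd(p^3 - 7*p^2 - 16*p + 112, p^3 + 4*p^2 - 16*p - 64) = p^2 - 16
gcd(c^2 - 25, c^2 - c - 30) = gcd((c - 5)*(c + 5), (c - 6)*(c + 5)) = c + 5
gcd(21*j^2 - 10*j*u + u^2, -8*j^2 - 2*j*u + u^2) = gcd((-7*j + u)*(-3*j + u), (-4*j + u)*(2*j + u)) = 1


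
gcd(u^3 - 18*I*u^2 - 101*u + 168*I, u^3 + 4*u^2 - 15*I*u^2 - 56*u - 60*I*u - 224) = u^2 - 15*I*u - 56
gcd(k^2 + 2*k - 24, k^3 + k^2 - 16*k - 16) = k - 4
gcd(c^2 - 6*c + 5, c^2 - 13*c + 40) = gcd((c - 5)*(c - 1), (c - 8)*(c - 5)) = c - 5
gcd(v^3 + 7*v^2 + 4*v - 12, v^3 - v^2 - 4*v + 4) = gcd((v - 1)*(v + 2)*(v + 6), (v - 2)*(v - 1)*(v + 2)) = v^2 + v - 2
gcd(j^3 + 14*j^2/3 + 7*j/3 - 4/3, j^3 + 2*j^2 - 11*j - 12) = j^2 + 5*j + 4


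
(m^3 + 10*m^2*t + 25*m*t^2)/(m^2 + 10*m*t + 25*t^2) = m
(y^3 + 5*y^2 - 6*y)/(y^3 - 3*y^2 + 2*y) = (y + 6)/(y - 2)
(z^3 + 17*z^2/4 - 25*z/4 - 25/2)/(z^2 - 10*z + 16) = (4*z^2 + 25*z + 25)/(4*(z - 8))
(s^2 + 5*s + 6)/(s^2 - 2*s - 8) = (s + 3)/(s - 4)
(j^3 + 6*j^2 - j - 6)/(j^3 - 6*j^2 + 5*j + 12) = (j^2 + 5*j - 6)/(j^2 - 7*j + 12)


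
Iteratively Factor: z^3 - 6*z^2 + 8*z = (z - 4)*(z^2 - 2*z) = (z - 4)*(z - 2)*(z)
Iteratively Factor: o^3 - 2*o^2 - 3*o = (o + 1)*(o^2 - 3*o) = o*(o + 1)*(o - 3)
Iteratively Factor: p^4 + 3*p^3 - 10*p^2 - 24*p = (p - 3)*(p^3 + 6*p^2 + 8*p) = (p - 3)*(p + 2)*(p^2 + 4*p) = (p - 3)*(p + 2)*(p + 4)*(p)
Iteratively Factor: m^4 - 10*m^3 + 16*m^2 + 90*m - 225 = (m - 3)*(m^3 - 7*m^2 - 5*m + 75) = (m - 3)*(m + 3)*(m^2 - 10*m + 25) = (m - 5)*(m - 3)*(m + 3)*(m - 5)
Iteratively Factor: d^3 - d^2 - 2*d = (d + 1)*(d^2 - 2*d) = d*(d + 1)*(d - 2)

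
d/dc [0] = 0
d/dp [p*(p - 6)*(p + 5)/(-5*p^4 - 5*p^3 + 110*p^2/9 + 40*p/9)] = 9*(9*p^4 - 18*p^3 - 797*p^2 - 524*p + 652)/(5*(81*p^6 + 162*p^5 - 315*p^4 - 540*p^3 + 340*p^2 + 352*p + 64))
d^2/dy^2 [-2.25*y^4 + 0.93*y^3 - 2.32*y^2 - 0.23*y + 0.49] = -27.0*y^2 + 5.58*y - 4.64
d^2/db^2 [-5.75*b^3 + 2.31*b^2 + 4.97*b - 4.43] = 4.62 - 34.5*b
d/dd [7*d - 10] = 7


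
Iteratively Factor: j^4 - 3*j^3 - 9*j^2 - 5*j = (j + 1)*(j^3 - 4*j^2 - 5*j) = j*(j + 1)*(j^2 - 4*j - 5) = j*(j + 1)^2*(j - 5)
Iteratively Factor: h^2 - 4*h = (h)*(h - 4)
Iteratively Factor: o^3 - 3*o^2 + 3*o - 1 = (o - 1)*(o^2 - 2*o + 1) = (o - 1)^2*(o - 1)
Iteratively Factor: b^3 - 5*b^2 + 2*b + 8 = (b - 4)*(b^2 - b - 2) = (b - 4)*(b - 2)*(b + 1)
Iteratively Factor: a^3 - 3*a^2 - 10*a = (a - 5)*(a^2 + 2*a) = (a - 5)*(a + 2)*(a)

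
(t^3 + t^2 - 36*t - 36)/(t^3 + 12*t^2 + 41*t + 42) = (t^3 + t^2 - 36*t - 36)/(t^3 + 12*t^2 + 41*t + 42)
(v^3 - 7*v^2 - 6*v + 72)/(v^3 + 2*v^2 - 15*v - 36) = (v - 6)/(v + 3)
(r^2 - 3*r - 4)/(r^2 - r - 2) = (r - 4)/(r - 2)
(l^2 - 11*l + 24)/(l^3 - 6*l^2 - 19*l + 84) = (l - 8)/(l^2 - 3*l - 28)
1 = 1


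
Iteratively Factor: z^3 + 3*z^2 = (z)*(z^2 + 3*z) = z*(z + 3)*(z)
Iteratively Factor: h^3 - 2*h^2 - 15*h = (h)*(h^2 - 2*h - 15) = h*(h + 3)*(h - 5)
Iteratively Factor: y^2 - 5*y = (y)*(y - 5)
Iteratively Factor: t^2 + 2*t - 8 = (t - 2)*(t + 4)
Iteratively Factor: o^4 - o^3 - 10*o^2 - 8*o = (o + 1)*(o^3 - 2*o^2 - 8*o) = (o + 1)*(o + 2)*(o^2 - 4*o) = o*(o + 1)*(o + 2)*(o - 4)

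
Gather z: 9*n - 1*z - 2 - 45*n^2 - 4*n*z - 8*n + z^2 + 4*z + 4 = -45*n^2 + n + z^2 + z*(3 - 4*n) + 2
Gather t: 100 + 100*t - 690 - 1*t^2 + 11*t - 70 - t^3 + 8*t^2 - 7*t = -t^3 + 7*t^2 + 104*t - 660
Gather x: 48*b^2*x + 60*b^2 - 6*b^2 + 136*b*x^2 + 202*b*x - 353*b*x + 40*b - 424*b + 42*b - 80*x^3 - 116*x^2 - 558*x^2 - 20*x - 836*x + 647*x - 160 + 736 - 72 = 54*b^2 - 342*b - 80*x^3 + x^2*(136*b - 674) + x*(48*b^2 - 151*b - 209) + 504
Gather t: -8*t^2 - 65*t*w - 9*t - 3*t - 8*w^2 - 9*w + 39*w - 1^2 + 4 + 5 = -8*t^2 + t*(-65*w - 12) - 8*w^2 + 30*w + 8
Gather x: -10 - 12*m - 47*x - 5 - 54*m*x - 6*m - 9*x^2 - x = -18*m - 9*x^2 + x*(-54*m - 48) - 15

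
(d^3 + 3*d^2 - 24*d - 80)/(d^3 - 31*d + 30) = (d^2 + 8*d + 16)/(d^2 + 5*d - 6)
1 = 1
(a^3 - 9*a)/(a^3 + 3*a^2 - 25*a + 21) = a*(a + 3)/(a^2 + 6*a - 7)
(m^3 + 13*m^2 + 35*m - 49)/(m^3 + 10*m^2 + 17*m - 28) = (m + 7)/(m + 4)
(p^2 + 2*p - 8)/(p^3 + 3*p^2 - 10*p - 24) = (p - 2)/(p^2 - p - 6)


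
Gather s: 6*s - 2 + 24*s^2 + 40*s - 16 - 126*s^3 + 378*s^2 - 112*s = -126*s^3 + 402*s^2 - 66*s - 18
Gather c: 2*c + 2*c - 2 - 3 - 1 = 4*c - 6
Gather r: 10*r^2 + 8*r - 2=10*r^2 + 8*r - 2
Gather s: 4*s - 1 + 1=4*s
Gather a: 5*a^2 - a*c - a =5*a^2 + a*(-c - 1)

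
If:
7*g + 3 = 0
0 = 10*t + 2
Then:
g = -3/7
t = -1/5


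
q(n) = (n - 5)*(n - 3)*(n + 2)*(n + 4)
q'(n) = (n - 5)*(n - 3)*(n + 2) + (n - 5)*(n - 3)*(n + 4) + (n - 5)*(n + 2)*(n + 4) + (n - 3)*(n + 2)*(n + 4) = 4*n^3 - 6*n^2 - 50*n + 26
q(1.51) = 100.57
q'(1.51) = -49.41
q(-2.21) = -14.12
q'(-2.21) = 64.02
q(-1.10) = 65.28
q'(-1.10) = 68.42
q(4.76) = -25.01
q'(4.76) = 83.46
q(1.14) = 115.88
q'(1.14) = -32.87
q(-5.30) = 366.75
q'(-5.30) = -473.05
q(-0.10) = 117.15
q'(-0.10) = 30.94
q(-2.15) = -10.22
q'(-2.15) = 66.01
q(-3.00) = -48.00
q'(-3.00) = 14.00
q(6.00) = 240.00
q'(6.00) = 374.00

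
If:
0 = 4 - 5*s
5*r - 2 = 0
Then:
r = 2/5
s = 4/5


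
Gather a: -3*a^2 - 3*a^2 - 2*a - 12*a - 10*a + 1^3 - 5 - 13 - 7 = -6*a^2 - 24*a - 24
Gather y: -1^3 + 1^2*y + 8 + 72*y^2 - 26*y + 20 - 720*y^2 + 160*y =-648*y^2 + 135*y + 27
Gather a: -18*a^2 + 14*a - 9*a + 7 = -18*a^2 + 5*a + 7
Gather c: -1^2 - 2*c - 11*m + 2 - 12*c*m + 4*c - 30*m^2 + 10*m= c*(2 - 12*m) - 30*m^2 - m + 1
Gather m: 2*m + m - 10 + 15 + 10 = 3*m + 15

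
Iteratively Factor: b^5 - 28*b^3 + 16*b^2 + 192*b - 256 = (b - 4)*(b^4 + 4*b^3 - 12*b^2 - 32*b + 64) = (b - 4)*(b + 4)*(b^3 - 12*b + 16) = (b - 4)*(b + 4)^2*(b^2 - 4*b + 4) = (b - 4)*(b - 2)*(b + 4)^2*(b - 2)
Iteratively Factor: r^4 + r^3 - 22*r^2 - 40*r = (r - 5)*(r^3 + 6*r^2 + 8*r) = (r - 5)*(r + 2)*(r^2 + 4*r) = r*(r - 5)*(r + 2)*(r + 4)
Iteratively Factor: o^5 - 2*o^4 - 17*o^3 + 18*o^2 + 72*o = (o - 3)*(o^4 + o^3 - 14*o^2 - 24*o) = (o - 3)*(o + 2)*(o^3 - o^2 - 12*o) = (o - 4)*(o - 3)*(o + 2)*(o^2 + 3*o) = o*(o - 4)*(o - 3)*(o + 2)*(o + 3)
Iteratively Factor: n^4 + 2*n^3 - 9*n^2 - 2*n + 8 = (n + 4)*(n^3 - 2*n^2 - n + 2) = (n - 1)*(n + 4)*(n^2 - n - 2) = (n - 1)*(n + 1)*(n + 4)*(n - 2)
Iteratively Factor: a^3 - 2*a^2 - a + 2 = (a - 1)*(a^2 - a - 2) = (a - 2)*(a - 1)*(a + 1)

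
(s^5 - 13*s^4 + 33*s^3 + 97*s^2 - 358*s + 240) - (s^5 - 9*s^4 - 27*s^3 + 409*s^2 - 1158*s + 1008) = -4*s^4 + 60*s^3 - 312*s^2 + 800*s - 768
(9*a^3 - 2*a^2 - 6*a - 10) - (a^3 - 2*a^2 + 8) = 8*a^3 - 6*a - 18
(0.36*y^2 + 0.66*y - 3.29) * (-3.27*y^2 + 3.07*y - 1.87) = -1.1772*y^4 - 1.053*y^3 + 12.1113*y^2 - 11.3345*y + 6.1523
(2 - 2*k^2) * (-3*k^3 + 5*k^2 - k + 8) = 6*k^5 - 10*k^4 - 4*k^3 - 6*k^2 - 2*k + 16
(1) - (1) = 0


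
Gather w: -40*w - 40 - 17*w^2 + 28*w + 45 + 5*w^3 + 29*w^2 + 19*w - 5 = 5*w^3 + 12*w^2 + 7*w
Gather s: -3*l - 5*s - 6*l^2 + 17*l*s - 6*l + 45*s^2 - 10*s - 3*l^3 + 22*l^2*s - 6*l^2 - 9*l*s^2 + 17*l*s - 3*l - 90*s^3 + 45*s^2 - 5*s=-3*l^3 - 12*l^2 - 12*l - 90*s^3 + s^2*(90 - 9*l) + s*(22*l^2 + 34*l - 20)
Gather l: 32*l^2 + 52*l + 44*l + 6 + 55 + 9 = 32*l^2 + 96*l + 70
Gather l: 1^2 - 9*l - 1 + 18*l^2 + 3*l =18*l^2 - 6*l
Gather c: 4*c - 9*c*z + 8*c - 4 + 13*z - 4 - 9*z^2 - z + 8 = c*(12 - 9*z) - 9*z^2 + 12*z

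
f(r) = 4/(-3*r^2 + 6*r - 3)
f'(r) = 4*(6*r - 6)/(-3*r^2 + 6*r - 3)^2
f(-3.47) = -0.07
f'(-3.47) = -0.03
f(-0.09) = -1.12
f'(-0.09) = -2.06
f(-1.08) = -0.31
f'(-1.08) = -0.30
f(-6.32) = -0.02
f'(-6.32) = -0.01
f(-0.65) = -0.49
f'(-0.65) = -0.59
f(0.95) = -533.33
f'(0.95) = -21333.33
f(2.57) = -0.54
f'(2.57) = 0.69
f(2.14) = -1.03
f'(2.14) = 1.80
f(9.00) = -0.02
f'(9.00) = 0.01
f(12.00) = -0.01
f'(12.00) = 0.00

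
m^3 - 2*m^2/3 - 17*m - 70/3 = (m - 5)*(m + 2)*(m + 7/3)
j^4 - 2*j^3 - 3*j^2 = j^2*(j - 3)*(j + 1)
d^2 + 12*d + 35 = (d + 5)*(d + 7)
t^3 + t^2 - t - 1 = (t - 1)*(t + 1)^2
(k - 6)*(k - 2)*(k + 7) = k^3 - k^2 - 44*k + 84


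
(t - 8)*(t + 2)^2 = t^3 - 4*t^2 - 28*t - 32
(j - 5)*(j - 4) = j^2 - 9*j + 20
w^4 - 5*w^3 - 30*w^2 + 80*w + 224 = (w - 7)*(w - 4)*(w + 2)*(w + 4)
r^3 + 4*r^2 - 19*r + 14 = (r - 2)*(r - 1)*(r + 7)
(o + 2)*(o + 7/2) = o^2 + 11*o/2 + 7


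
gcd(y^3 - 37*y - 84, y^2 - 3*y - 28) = y^2 - 3*y - 28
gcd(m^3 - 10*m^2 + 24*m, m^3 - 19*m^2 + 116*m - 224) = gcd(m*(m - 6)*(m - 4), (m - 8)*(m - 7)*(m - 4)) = m - 4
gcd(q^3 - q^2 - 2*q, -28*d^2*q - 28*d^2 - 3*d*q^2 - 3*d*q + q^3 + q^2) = q + 1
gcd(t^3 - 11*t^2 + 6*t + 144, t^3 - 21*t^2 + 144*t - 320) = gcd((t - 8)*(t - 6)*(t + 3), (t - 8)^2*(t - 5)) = t - 8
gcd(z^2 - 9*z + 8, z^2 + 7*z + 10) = 1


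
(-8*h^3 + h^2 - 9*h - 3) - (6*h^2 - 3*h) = -8*h^3 - 5*h^2 - 6*h - 3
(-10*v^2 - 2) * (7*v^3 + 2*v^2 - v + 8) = -70*v^5 - 20*v^4 - 4*v^3 - 84*v^2 + 2*v - 16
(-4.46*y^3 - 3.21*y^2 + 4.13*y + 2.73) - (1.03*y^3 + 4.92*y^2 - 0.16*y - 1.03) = -5.49*y^3 - 8.13*y^2 + 4.29*y + 3.76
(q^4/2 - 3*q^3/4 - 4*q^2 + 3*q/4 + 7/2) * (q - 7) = q^5/2 - 17*q^4/4 + 5*q^3/4 + 115*q^2/4 - 7*q/4 - 49/2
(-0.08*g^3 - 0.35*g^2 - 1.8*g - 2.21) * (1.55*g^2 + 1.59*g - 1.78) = -0.124*g^5 - 0.6697*g^4 - 3.2041*g^3 - 5.6645*g^2 - 0.3099*g + 3.9338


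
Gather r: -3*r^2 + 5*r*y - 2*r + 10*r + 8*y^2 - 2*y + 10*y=-3*r^2 + r*(5*y + 8) + 8*y^2 + 8*y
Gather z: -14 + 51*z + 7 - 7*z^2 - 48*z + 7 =-7*z^2 + 3*z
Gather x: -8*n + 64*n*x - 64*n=64*n*x - 72*n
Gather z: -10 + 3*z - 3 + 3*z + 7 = 6*z - 6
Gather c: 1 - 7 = -6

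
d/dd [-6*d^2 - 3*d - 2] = -12*d - 3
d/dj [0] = 0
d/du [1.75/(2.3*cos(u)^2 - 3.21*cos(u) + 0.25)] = (8.05*cos(u) - 5.6175)*sin(u)/(2.3*cos(u)^2 - 3.21*cos(u) + 0.25)^2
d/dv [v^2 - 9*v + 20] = 2*v - 9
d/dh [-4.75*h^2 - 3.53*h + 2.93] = -9.5*h - 3.53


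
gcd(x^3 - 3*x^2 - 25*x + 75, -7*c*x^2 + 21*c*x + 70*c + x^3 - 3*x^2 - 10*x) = x - 5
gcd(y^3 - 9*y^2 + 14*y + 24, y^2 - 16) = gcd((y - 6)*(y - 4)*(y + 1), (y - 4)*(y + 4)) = y - 4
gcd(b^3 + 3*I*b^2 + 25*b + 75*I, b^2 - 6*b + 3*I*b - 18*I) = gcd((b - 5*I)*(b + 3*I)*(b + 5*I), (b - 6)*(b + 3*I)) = b + 3*I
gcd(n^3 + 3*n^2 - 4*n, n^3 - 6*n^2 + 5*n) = n^2 - n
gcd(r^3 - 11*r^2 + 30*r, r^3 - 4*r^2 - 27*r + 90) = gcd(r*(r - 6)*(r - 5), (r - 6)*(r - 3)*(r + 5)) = r - 6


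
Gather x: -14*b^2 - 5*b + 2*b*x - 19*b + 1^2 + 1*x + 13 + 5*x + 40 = -14*b^2 - 24*b + x*(2*b + 6) + 54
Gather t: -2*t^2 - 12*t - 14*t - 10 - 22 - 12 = -2*t^2 - 26*t - 44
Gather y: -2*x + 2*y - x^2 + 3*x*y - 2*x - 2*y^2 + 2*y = -x^2 - 4*x - 2*y^2 + y*(3*x + 4)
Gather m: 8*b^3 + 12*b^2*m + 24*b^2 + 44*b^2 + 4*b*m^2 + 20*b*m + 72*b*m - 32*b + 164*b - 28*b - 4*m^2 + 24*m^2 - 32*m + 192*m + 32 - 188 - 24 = 8*b^3 + 68*b^2 + 104*b + m^2*(4*b + 20) + m*(12*b^2 + 92*b + 160) - 180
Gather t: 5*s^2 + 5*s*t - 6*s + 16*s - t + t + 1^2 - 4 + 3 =5*s^2 + 5*s*t + 10*s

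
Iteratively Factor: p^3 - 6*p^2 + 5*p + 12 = (p + 1)*(p^2 - 7*p + 12) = (p - 3)*(p + 1)*(p - 4)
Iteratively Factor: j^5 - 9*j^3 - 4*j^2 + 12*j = (j)*(j^4 - 9*j^2 - 4*j + 12) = j*(j + 2)*(j^3 - 2*j^2 - 5*j + 6) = j*(j - 1)*(j + 2)*(j^2 - j - 6) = j*(j - 1)*(j + 2)^2*(j - 3)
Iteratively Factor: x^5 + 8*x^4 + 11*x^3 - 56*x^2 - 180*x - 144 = (x + 3)*(x^4 + 5*x^3 - 4*x^2 - 44*x - 48) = (x + 2)*(x + 3)*(x^3 + 3*x^2 - 10*x - 24) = (x + 2)*(x + 3)*(x + 4)*(x^2 - x - 6) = (x + 2)^2*(x + 3)*(x + 4)*(x - 3)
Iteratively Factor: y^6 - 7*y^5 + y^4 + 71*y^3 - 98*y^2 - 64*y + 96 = (y - 4)*(y^5 - 3*y^4 - 11*y^3 + 27*y^2 + 10*y - 24) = (y - 4)^2*(y^4 + y^3 - 7*y^2 - y + 6) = (y - 4)^2*(y - 2)*(y^3 + 3*y^2 - y - 3) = (y - 4)^2*(y - 2)*(y - 1)*(y^2 + 4*y + 3) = (y - 4)^2*(y - 2)*(y - 1)*(y + 1)*(y + 3)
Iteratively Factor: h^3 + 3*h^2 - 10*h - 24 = (h + 4)*(h^2 - h - 6) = (h - 3)*(h + 4)*(h + 2)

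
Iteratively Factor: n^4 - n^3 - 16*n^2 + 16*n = (n + 4)*(n^3 - 5*n^2 + 4*n) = (n - 4)*(n + 4)*(n^2 - n) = (n - 4)*(n - 1)*(n + 4)*(n)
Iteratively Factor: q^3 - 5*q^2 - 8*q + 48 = (q - 4)*(q^2 - q - 12) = (q - 4)*(q + 3)*(q - 4)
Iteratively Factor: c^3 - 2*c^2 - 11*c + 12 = (c - 4)*(c^2 + 2*c - 3) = (c - 4)*(c + 3)*(c - 1)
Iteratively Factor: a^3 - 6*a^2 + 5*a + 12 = (a - 4)*(a^2 - 2*a - 3) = (a - 4)*(a + 1)*(a - 3)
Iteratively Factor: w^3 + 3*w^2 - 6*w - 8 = (w - 2)*(w^2 + 5*w + 4) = (w - 2)*(w + 1)*(w + 4)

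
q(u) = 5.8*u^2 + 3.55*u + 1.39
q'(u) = 11.6*u + 3.55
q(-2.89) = 39.57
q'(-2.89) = -29.97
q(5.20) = 176.68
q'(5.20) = 63.87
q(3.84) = 100.55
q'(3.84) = 48.09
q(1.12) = 12.64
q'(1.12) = 16.54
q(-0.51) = 1.09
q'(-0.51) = -2.37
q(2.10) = 34.42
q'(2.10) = 27.91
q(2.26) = 39.04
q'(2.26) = 29.77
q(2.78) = 56.08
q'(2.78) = 35.80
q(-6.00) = 188.89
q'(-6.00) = -66.05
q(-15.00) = 1253.14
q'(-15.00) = -170.45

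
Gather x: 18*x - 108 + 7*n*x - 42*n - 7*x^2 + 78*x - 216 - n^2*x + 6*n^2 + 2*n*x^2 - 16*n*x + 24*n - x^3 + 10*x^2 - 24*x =6*n^2 - 18*n - x^3 + x^2*(2*n + 3) + x*(-n^2 - 9*n + 72) - 324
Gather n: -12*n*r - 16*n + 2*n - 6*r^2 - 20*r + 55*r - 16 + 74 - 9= n*(-12*r - 14) - 6*r^2 + 35*r + 49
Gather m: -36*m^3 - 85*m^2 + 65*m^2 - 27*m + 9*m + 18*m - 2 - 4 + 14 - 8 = -36*m^3 - 20*m^2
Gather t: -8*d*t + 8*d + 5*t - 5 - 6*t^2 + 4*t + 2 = 8*d - 6*t^2 + t*(9 - 8*d) - 3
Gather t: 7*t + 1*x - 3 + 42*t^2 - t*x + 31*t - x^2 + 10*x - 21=42*t^2 + t*(38 - x) - x^2 + 11*x - 24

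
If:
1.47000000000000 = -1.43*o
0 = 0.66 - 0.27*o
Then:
No Solution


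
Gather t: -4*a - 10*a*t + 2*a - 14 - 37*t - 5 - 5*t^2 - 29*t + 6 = -2*a - 5*t^2 + t*(-10*a - 66) - 13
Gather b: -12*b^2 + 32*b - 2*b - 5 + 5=-12*b^2 + 30*b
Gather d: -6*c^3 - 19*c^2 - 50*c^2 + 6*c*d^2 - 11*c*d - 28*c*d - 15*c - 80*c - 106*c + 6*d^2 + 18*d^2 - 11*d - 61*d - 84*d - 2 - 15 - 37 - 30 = -6*c^3 - 69*c^2 - 201*c + d^2*(6*c + 24) + d*(-39*c - 156) - 84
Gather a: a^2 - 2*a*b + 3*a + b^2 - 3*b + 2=a^2 + a*(3 - 2*b) + b^2 - 3*b + 2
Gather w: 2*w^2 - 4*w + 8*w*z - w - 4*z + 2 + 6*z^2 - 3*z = 2*w^2 + w*(8*z - 5) + 6*z^2 - 7*z + 2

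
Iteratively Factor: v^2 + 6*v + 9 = (v + 3)*(v + 3)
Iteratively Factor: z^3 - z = (z + 1)*(z^2 - z) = (z - 1)*(z + 1)*(z)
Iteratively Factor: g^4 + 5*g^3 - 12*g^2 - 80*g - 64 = (g + 4)*(g^3 + g^2 - 16*g - 16) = (g - 4)*(g + 4)*(g^2 + 5*g + 4) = (g - 4)*(g + 1)*(g + 4)*(g + 4)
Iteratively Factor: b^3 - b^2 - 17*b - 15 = (b - 5)*(b^2 + 4*b + 3) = (b - 5)*(b + 3)*(b + 1)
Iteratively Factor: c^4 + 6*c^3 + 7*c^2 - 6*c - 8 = (c + 1)*(c^3 + 5*c^2 + 2*c - 8) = (c + 1)*(c + 4)*(c^2 + c - 2) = (c - 1)*(c + 1)*(c + 4)*(c + 2)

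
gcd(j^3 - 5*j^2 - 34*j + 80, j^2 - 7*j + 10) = j - 2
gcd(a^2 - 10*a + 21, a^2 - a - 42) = a - 7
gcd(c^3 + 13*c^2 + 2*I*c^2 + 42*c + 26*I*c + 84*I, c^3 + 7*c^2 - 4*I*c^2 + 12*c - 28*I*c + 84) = c^2 + c*(7 + 2*I) + 14*I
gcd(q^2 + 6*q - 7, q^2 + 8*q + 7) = q + 7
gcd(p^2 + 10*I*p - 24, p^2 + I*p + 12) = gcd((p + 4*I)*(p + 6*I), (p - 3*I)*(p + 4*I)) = p + 4*I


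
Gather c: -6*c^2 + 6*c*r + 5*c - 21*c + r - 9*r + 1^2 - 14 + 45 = -6*c^2 + c*(6*r - 16) - 8*r + 32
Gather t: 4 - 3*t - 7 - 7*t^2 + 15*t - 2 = -7*t^2 + 12*t - 5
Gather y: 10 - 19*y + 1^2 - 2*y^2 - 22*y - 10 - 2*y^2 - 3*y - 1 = -4*y^2 - 44*y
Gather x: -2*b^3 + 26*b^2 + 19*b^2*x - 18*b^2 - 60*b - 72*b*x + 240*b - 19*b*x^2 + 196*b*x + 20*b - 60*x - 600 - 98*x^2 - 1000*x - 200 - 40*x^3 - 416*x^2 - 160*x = -2*b^3 + 8*b^2 + 200*b - 40*x^3 + x^2*(-19*b - 514) + x*(19*b^2 + 124*b - 1220) - 800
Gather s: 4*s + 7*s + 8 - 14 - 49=11*s - 55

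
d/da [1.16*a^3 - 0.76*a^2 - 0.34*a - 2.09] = 3.48*a^2 - 1.52*a - 0.34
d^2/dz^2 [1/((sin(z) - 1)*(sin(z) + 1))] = (4*cos(z)^2 - 6)/cos(z)^4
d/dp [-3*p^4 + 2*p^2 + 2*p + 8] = -12*p^3 + 4*p + 2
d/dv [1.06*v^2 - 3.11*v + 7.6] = 2.12*v - 3.11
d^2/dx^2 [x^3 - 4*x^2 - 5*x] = 6*x - 8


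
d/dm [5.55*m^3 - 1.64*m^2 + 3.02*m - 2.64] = 16.65*m^2 - 3.28*m + 3.02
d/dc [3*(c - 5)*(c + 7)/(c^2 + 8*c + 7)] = 18/(c^2 + 2*c + 1)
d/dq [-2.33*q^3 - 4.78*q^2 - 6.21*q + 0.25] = -6.99*q^2 - 9.56*q - 6.21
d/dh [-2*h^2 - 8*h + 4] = -4*h - 8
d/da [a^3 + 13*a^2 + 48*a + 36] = 3*a^2 + 26*a + 48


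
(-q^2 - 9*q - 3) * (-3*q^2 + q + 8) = 3*q^4 + 26*q^3 - 8*q^2 - 75*q - 24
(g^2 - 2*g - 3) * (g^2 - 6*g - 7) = g^4 - 8*g^3 + 2*g^2 + 32*g + 21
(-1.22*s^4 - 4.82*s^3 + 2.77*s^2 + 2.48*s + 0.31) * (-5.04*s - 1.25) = 6.1488*s^5 + 25.8178*s^4 - 7.9358*s^3 - 15.9617*s^2 - 4.6624*s - 0.3875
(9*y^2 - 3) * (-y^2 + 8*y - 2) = -9*y^4 + 72*y^3 - 15*y^2 - 24*y + 6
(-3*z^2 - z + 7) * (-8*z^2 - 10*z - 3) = 24*z^4 + 38*z^3 - 37*z^2 - 67*z - 21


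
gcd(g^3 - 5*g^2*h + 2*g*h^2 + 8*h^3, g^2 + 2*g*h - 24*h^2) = g - 4*h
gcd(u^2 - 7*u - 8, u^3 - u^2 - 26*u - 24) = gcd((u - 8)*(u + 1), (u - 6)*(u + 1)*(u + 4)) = u + 1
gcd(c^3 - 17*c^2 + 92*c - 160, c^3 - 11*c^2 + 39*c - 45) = c - 5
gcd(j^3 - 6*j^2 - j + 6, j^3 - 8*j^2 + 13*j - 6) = j^2 - 7*j + 6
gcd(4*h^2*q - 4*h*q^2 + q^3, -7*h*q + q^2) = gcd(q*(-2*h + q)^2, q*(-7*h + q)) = q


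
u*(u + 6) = u^2 + 6*u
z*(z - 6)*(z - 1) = z^3 - 7*z^2 + 6*z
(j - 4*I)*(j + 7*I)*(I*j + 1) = I*j^3 - 2*j^2 + 31*I*j + 28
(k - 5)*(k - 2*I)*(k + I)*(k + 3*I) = k^4 - 5*k^3 + 2*I*k^3 + 5*k^2 - 10*I*k^2 - 25*k + 6*I*k - 30*I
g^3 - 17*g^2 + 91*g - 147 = (g - 7)^2*(g - 3)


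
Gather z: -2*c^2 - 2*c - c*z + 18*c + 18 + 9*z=-2*c^2 + 16*c + z*(9 - c) + 18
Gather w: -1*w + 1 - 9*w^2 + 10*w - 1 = -9*w^2 + 9*w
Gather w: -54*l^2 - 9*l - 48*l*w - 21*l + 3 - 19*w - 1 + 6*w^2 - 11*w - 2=-54*l^2 - 30*l + 6*w^2 + w*(-48*l - 30)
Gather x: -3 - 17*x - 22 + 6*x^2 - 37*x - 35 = 6*x^2 - 54*x - 60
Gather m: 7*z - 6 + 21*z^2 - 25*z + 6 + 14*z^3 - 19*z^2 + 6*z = 14*z^3 + 2*z^2 - 12*z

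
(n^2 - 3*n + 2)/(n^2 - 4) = (n - 1)/(n + 2)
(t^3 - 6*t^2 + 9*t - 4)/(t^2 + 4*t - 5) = (t^2 - 5*t + 4)/(t + 5)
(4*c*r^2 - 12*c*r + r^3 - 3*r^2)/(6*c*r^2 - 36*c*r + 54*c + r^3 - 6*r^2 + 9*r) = r*(4*c + r)/(6*c*r - 18*c + r^2 - 3*r)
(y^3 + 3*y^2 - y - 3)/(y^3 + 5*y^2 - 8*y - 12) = (y^2 + 2*y - 3)/(y^2 + 4*y - 12)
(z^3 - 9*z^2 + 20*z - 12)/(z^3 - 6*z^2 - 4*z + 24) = (z - 1)/(z + 2)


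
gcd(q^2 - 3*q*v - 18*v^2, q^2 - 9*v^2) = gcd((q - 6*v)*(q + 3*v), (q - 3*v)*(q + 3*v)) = q + 3*v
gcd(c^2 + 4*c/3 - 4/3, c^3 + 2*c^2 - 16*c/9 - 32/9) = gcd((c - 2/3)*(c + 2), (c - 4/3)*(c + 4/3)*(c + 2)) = c + 2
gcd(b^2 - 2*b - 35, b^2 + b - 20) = b + 5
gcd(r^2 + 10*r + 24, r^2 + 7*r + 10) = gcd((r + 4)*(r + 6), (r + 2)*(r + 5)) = 1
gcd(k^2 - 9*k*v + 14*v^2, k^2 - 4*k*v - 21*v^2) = -k + 7*v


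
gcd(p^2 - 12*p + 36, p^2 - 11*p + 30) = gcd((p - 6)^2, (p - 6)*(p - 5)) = p - 6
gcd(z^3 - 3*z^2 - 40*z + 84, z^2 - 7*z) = z - 7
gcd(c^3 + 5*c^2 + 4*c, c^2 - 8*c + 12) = 1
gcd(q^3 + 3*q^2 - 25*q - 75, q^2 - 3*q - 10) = q - 5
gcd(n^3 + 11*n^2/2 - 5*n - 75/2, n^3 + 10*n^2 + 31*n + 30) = n^2 + 8*n + 15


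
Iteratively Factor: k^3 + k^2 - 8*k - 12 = (k + 2)*(k^2 - k - 6) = (k - 3)*(k + 2)*(k + 2)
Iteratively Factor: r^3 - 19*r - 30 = (r + 3)*(r^2 - 3*r - 10) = (r + 2)*(r + 3)*(r - 5)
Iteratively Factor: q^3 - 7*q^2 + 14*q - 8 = (q - 2)*(q^2 - 5*q + 4) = (q - 2)*(q - 1)*(q - 4)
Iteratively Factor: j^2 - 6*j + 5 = (j - 1)*(j - 5)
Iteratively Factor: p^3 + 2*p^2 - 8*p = (p)*(p^2 + 2*p - 8) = p*(p - 2)*(p + 4)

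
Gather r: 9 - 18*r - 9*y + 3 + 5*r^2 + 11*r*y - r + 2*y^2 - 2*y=5*r^2 + r*(11*y - 19) + 2*y^2 - 11*y + 12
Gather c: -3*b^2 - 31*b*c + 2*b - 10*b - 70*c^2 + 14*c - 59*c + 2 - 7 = -3*b^2 - 8*b - 70*c^2 + c*(-31*b - 45) - 5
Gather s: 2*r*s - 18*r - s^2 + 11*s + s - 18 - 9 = -18*r - s^2 + s*(2*r + 12) - 27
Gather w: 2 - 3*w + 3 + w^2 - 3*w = w^2 - 6*w + 5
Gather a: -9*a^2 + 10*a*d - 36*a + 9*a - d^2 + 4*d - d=-9*a^2 + a*(10*d - 27) - d^2 + 3*d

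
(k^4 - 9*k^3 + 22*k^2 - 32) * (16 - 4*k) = -4*k^5 + 52*k^4 - 232*k^3 + 352*k^2 + 128*k - 512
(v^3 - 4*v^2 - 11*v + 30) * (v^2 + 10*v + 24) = v^5 + 6*v^4 - 27*v^3 - 176*v^2 + 36*v + 720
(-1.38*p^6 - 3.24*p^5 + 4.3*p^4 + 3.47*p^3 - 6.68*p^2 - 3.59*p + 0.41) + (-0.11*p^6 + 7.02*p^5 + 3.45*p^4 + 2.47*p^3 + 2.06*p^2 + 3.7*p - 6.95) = -1.49*p^6 + 3.78*p^5 + 7.75*p^4 + 5.94*p^3 - 4.62*p^2 + 0.11*p - 6.54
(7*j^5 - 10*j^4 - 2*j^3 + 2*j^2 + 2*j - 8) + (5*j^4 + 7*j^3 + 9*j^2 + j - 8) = 7*j^5 - 5*j^4 + 5*j^3 + 11*j^2 + 3*j - 16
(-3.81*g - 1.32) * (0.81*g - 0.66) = -3.0861*g^2 + 1.4454*g + 0.8712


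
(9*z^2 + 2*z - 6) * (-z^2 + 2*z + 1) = -9*z^4 + 16*z^3 + 19*z^2 - 10*z - 6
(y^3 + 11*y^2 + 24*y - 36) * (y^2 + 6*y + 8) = y^5 + 17*y^4 + 98*y^3 + 196*y^2 - 24*y - 288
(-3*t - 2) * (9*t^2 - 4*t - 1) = -27*t^3 - 6*t^2 + 11*t + 2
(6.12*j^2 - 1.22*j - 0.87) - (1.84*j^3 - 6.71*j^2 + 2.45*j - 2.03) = -1.84*j^3 + 12.83*j^2 - 3.67*j + 1.16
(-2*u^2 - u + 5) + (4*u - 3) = -2*u^2 + 3*u + 2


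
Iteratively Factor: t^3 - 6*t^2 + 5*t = (t - 1)*(t^2 - 5*t) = (t - 5)*(t - 1)*(t)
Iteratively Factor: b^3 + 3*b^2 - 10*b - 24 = (b - 3)*(b^2 + 6*b + 8) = (b - 3)*(b + 2)*(b + 4)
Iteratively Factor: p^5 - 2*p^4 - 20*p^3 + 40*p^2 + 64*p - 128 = (p - 4)*(p^4 + 2*p^3 - 12*p^2 - 8*p + 32) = (p - 4)*(p + 2)*(p^3 - 12*p + 16) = (p - 4)*(p - 2)*(p + 2)*(p^2 + 2*p - 8) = (p - 4)*(p - 2)*(p + 2)*(p + 4)*(p - 2)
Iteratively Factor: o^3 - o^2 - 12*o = (o + 3)*(o^2 - 4*o) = (o - 4)*(o + 3)*(o)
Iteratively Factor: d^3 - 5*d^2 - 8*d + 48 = (d + 3)*(d^2 - 8*d + 16) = (d - 4)*(d + 3)*(d - 4)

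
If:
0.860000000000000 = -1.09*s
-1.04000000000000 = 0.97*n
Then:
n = -1.07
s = -0.79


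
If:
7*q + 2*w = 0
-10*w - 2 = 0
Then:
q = 2/35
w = -1/5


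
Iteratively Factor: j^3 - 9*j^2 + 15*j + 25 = (j - 5)*(j^2 - 4*j - 5) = (j - 5)^2*(j + 1)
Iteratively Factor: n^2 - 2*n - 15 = (n - 5)*(n + 3)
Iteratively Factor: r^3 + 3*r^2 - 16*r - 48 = (r + 4)*(r^2 - r - 12) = (r + 3)*(r + 4)*(r - 4)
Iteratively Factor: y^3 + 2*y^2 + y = (y + 1)*(y^2 + y) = y*(y + 1)*(y + 1)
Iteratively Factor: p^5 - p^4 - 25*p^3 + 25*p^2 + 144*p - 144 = (p + 3)*(p^4 - 4*p^3 - 13*p^2 + 64*p - 48) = (p - 4)*(p + 3)*(p^3 - 13*p + 12) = (p - 4)*(p - 3)*(p + 3)*(p^2 + 3*p - 4) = (p - 4)*(p - 3)*(p + 3)*(p + 4)*(p - 1)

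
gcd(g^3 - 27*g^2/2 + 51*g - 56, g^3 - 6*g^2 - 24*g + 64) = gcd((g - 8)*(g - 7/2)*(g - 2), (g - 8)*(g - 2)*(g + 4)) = g^2 - 10*g + 16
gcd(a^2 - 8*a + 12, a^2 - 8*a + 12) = a^2 - 8*a + 12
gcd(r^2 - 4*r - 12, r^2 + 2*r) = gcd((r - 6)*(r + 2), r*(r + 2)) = r + 2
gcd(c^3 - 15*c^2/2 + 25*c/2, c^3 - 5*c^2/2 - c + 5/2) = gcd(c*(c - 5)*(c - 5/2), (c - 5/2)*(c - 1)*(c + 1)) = c - 5/2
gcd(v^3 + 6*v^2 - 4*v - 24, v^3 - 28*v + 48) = v^2 + 4*v - 12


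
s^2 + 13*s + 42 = (s + 6)*(s + 7)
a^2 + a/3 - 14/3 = (a - 2)*(a + 7/3)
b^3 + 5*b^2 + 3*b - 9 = (b - 1)*(b + 3)^2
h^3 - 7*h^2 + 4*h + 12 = (h - 6)*(h - 2)*(h + 1)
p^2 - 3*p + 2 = (p - 2)*(p - 1)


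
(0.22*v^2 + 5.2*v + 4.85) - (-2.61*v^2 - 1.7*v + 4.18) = 2.83*v^2 + 6.9*v + 0.67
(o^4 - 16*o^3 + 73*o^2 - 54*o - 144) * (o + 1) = o^5 - 15*o^4 + 57*o^3 + 19*o^2 - 198*o - 144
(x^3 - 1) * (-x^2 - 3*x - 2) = -x^5 - 3*x^4 - 2*x^3 + x^2 + 3*x + 2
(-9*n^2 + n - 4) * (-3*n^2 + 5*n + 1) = 27*n^4 - 48*n^3 + 8*n^2 - 19*n - 4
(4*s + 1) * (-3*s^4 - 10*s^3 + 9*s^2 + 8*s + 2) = -12*s^5 - 43*s^4 + 26*s^3 + 41*s^2 + 16*s + 2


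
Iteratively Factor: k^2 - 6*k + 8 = (k - 2)*(k - 4)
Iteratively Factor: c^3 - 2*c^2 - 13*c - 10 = (c - 5)*(c^2 + 3*c + 2) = (c - 5)*(c + 1)*(c + 2)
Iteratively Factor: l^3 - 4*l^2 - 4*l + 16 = (l - 4)*(l^2 - 4) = (l - 4)*(l + 2)*(l - 2)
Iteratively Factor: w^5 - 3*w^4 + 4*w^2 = (w)*(w^4 - 3*w^3 + 4*w) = w^2*(w^3 - 3*w^2 + 4) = w^2*(w - 2)*(w^2 - w - 2) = w^2*(w - 2)^2*(w + 1)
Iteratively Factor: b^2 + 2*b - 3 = (b - 1)*(b + 3)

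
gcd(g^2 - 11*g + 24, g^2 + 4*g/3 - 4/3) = 1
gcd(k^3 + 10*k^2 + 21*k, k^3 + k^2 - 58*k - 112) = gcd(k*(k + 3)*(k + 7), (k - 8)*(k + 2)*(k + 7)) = k + 7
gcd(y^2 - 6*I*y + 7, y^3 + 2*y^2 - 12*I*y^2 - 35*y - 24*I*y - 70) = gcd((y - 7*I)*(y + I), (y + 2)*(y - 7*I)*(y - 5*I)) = y - 7*I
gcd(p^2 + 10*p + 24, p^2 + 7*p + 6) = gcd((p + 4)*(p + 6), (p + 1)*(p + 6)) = p + 6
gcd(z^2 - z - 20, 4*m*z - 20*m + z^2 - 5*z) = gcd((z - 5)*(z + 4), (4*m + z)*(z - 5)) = z - 5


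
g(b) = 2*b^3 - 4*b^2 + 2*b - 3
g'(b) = 6*b^2 - 8*b + 2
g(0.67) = -2.85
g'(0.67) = -0.67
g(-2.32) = -54.14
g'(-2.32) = 52.85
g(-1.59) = -24.33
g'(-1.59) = 29.89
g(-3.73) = -169.90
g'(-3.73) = 115.32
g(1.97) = 0.71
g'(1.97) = 9.53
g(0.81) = -2.94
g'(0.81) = -0.54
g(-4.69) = -306.69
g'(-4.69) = 171.50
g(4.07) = 73.72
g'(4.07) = 68.83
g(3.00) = 21.00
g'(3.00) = 32.00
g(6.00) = 297.00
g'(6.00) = 170.00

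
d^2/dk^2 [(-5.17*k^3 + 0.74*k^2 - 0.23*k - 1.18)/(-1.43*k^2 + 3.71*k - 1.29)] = (1.4210854715202e-14*k^5 - 5.6843418860808e-14*k^4 + 116.335406*k^3 - 125.790258*k^2 + 11.513172*k + 27.86843)/(2.924207*k^6 - 22.759737*k^5 + 66.961752*k^4 - 92.127833*k^3 + 60.406056*k^2 - 18.521433*k + 2.146689)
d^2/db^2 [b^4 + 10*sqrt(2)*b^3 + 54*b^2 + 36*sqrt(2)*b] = 12*b^2 + 60*sqrt(2)*b + 108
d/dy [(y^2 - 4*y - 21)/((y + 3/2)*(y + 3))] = 34/(4*y^2 + 12*y + 9)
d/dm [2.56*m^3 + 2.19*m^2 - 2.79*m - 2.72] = 7.68*m^2 + 4.38*m - 2.79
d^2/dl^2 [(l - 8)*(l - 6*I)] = 2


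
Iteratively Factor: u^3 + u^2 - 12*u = (u - 3)*(u^2 + 4*u) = (u - 3)*(u + 4)*(u)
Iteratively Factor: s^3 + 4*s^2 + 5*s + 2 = (s + 1)*(s^2 + 3*s + 2) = (s + 1)*(s + 2)*(s + 1)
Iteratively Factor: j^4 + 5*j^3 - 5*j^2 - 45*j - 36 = (j + 3)*(j^3 + 2*j^2 - 11*j - 12) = (j - 3)*(j + 3)*(j^2 + 5*j + 4) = (j - 3)*(j + 1)*(j + 3)*(j + 4)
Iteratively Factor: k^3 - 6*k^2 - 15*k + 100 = (k + 4)*(k^2 - 10*k + 25) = (k - 5)*(k + 4)*(k - 5)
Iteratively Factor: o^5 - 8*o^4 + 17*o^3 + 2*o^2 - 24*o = (o - 4)*(o^4 - 4*o^3 + o^2 + 6*o) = (o - 4)*(o + 1)*(o^3 - 5*o^2 + 6*o) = (o - 4)*(o - 2)*(o + 1)*(o^2 - 3*o) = o*(o - 4)*(o - 2)*(o + 1)*(o - 3)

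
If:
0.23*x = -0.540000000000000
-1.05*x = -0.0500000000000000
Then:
No Solution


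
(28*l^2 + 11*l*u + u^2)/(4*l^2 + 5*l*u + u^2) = (7*l + u)/(l + u)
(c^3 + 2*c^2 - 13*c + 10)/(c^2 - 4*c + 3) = (c^2 + 3*c - 10)/(c - 3)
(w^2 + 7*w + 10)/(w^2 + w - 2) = (w + 5)/(w - 1)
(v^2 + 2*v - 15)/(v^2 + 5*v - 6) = (v^2 + 2*v - 15)/(v^2 + 5*v - 6)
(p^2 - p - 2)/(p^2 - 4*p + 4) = (p + 1)/(p - 2)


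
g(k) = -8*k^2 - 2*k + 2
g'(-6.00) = 94.00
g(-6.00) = -274.00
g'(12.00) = -194.00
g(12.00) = -1174.00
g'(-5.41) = 84.56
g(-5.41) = -221.32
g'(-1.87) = 27.92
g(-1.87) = -22.24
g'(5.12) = -83.92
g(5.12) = -217.96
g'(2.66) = -44.56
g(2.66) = -59.92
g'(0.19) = -5.04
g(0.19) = 1.33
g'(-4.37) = 67.92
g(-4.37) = -142.04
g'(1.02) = -18.32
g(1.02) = -8.36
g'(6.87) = -111.92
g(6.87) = -389.32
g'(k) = -16*k - 2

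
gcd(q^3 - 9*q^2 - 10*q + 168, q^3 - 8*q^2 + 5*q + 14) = q - 7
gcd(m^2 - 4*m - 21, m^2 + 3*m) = m + 3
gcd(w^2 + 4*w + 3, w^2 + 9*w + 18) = w + 3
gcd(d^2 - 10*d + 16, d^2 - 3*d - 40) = d - 8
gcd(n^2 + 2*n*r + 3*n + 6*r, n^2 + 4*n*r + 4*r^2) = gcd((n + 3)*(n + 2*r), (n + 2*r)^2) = n + 2*r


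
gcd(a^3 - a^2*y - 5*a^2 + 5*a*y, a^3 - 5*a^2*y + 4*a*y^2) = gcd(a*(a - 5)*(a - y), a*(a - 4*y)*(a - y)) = -a^2 + a*y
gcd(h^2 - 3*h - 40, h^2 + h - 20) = h + 5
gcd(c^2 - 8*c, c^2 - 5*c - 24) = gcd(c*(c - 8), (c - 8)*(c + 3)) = c - 8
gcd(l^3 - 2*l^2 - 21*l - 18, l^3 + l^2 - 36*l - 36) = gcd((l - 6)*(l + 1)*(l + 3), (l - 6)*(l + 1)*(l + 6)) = l^2 - 5*l - 6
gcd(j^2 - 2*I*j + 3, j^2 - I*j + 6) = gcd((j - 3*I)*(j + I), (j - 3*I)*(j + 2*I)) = j - 3*I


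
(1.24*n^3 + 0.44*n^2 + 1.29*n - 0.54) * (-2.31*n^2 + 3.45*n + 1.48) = -2.8644*n^5 + 3.2616*n^4 + 0.3733*n^3 + 6.3491*n^2 + 0.0461999999999998*n - 0.7992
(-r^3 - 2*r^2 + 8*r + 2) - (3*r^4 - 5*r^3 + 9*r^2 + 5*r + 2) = -3*r^4 + 4*r^3 - 11*r^2 + 3*r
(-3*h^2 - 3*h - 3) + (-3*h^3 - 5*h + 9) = -3*h^3 - 3*h^2 - 8*h + 6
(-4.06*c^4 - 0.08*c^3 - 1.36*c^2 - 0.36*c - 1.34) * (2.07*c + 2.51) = -8.4042*c^5 - 10.3562*c^4 - 3.016*c^3 - 4.1588*c^2 - 3.6774*c - 3.3634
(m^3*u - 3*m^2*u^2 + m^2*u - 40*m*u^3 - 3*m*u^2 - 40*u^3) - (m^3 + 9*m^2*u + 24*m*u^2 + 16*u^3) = m^3*u - m^3 - 3*m^2*u^2 - 8*m^2*u - 40*m*u^3 - 27*m*u^2 - 56*u^3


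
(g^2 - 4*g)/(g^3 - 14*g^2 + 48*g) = (g - 4)/(g^2 - 14*g + 48)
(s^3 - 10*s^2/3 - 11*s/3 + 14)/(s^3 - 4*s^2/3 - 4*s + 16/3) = (3*s^2 - 16*s + 21)/(3*s^2 - 10*s + 8)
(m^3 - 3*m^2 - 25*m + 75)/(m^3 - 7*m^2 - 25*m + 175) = (m - 3)/(m - 7)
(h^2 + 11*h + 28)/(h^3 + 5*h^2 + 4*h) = (h + 7)/(h*(h + 1))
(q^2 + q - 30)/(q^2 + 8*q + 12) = (q - 5)/(q + 2)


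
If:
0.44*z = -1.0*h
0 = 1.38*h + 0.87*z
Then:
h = 0.00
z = 0.00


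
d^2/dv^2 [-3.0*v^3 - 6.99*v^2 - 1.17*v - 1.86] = -18.0*v - 13.98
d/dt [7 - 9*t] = -9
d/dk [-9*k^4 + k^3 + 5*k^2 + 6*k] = -36*k^3 + 3*k^2 + 10*k + 6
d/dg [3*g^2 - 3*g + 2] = 6*g - 3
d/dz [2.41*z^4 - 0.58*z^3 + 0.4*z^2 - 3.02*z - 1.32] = 9.64*z^3 - 1.74*z^2 + 0.8*z - 3.02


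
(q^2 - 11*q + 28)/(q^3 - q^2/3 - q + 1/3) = 3*(q^2 - 11*q + 28)/(3*q^3 - q^2 - 3*q + 1)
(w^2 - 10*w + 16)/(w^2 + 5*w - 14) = (w - 8)/(w + 7)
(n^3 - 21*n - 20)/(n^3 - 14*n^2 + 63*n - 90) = (n^2 + 5*n + 4)/(n^2 - 9*n + 18)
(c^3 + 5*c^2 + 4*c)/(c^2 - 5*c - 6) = c*(c + 4)/(c - 6)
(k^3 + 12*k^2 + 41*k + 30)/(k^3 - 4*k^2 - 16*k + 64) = (k^3 + 12*k^2 + 41*k + 30)/(k^3 - 4*k^2 - 16*k + 64)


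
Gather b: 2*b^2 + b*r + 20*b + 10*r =2*b^2 + b*(r + 20) + 10*r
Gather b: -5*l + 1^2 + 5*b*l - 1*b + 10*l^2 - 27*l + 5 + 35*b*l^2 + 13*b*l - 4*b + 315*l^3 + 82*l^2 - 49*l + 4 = b*(35*l^2 + 18*l - 5) + 315*l^3 + 92*l^2 - 81*l + 10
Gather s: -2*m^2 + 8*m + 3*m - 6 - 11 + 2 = -2*m^2 + 11*m - 15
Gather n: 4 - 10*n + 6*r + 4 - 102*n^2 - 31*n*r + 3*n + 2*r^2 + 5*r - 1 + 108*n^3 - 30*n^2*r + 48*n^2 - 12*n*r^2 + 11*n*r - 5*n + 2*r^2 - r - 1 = 108*n^3 + n^2*(-30*r - 54) + n*(-12*r^2 - 20*r - 12) + 4*r^2 + 10*r + 6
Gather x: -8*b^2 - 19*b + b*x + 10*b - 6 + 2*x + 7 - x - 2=-8*b^2 - 9*b + x*(b + 1) - 1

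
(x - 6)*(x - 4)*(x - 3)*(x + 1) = x^4 - 12*x^3 + 41*x^2 - 18*x - 72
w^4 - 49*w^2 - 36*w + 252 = (w - 7)*(w - 2)*(w + 3)*(w + 6)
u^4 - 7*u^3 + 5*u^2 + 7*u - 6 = (u - 6)*(u - 1)^2*(u + 1)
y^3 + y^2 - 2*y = y*(y - 1)*(y + 2)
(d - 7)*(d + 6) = d^2 - d - 42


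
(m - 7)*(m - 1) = m^2 - 8*m + 7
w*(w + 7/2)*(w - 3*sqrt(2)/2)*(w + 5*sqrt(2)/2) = w^4 + sqrt(2)*w^3 + 7*w^3/2 - 15*w^2/2 + 7*sqrt(2)*w^2/2 - 105*w/4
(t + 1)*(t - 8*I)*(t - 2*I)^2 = t^4 + t^3 - 12*I*t^3 - 36*t^2 - 12*I*t^2 - 36*t + 32*I*t + 32*I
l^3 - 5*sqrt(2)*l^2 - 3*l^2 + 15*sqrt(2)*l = l*(l - 3)*(l - 5*sqrt(2))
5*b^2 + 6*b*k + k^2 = (b + k)*(5*b + k)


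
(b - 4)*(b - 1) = b^2 - 5*b + 4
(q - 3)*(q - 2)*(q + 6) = q^3 + q^2 - 24*q + 36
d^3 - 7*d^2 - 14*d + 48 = (d - 8)*(d - 2)*(d + 3)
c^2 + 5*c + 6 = (c + 2)*(c + 3)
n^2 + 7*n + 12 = (n + 3)*(n + 4)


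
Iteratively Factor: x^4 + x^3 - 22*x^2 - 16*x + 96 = (x + 4)*(x^3 - 3*x^2 - 10*x + 24) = (x - 2)*(x + 4)*(x^2 - x - 12) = (x - 2)*(x + 3)*(x + 4)*(x - 4)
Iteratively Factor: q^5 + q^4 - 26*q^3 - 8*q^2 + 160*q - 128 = (q + 4)*(q^4 - 3*q^3 - 14*q^2 + 48*q - 32) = (q - 1)*(q + 4)*(q^3 - 2*q^2 - 16*q + 32) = (q - 1)*(q + 4)^2*(q^2 - 6*q + 8) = (q - 2)*(q - 1)*(q + 4)^2*(q - 4)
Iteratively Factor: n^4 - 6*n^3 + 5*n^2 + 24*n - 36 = (n - 3)*(n^3 - 3*n^2 - 4*n + 12) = (n - 3)^2*(n^2 - 4) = (n - 3)^2*(n + 2)*(n - 2)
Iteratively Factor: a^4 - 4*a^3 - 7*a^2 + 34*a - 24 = (a + 3)*(a^3 - 7*a^2 + 14*a - 8) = (a - 2)*(a + 3)*(a^2 - 5*a + 4) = (a - 4)*(a - 2)*(a + 3)*(a - 1)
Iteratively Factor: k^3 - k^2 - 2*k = (k + 1)*(k^2 - 2*k) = (k - 2)*(k + 1)*(k)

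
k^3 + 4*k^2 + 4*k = k*(k + 2)^2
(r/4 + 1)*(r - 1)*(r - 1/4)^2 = r^4/4 + 5*r^3/8 - 87*r^2/64 + 35*r/64 - 1/16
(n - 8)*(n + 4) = n^2 - 4*n - 32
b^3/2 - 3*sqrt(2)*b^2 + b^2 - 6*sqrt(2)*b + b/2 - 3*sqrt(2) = (b/2 + 1/2)*(b + 1)*(b - 6*sqrt(2))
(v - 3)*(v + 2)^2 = v^3 + v^2 - 8*v - 12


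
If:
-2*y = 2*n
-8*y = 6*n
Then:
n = 0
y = 0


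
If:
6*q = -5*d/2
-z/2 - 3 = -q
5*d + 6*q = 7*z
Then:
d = -126/25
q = 21/10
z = -9/5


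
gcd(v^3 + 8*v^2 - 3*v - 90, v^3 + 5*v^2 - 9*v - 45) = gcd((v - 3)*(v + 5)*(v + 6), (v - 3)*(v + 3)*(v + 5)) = v^2 + 2*v - 15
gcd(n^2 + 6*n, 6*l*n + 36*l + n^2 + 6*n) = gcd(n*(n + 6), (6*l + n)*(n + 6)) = n + 6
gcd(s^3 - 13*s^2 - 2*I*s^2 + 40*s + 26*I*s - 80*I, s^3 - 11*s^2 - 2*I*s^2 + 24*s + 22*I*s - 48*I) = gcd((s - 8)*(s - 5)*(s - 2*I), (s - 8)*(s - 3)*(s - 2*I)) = s^2 + s*(-8 - 2*I) + 16*I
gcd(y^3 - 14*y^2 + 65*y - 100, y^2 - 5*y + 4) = y - 4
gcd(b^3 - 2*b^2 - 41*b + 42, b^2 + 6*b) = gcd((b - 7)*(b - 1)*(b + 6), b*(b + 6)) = b + 6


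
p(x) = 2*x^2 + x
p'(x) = 4*x + 1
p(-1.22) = 1.76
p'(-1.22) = -3.88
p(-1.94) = 5.59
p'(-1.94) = -6.76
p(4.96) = 54.16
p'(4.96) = 20.84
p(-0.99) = 0.97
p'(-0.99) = -2.96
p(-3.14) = 16.58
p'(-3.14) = -11.56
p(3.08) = 22.05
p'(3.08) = 13.32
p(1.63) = 6.94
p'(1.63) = 7.52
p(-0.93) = 0.80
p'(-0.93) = -2.72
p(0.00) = 0.00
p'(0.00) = 1.00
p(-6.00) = 66.00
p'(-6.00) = -23.00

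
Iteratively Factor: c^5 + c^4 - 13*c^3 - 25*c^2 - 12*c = (c + 1)*(c^4 - 13*c^2 - 12*c) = (c - 4)*(c + 1)*(c^3 + 4*c^2 + 3*c) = (c - 4)*(c + 1)*(c + 3)*(c^2 + c) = (c - 4)*(c + 1)^2*(c + 3)*(c)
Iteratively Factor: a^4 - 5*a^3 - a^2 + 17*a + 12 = (a - 4)*(a^3 - a^2 - 5*a - 3) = (a - 4)*(a + 1)*(a^2 - 2*a - 3) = (a - 4)*(a + 1)^2*(a - 3)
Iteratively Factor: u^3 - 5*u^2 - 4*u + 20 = (u - 2)*(u^2 - 3*u - 10) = (u - 5)*(u - 2)*(u + 2)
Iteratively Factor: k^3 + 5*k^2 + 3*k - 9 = (k + 3)*(k^2 + 2*k - 3) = (k - 1)*(k + 3)*(k + 3)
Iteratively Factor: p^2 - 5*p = (p - 5)*(p)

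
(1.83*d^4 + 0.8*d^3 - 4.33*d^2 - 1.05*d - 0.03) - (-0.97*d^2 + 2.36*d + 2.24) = 1.83*d^4 + 0.8*d^3 - 3.36*d^2 - 3.41*d - 2.27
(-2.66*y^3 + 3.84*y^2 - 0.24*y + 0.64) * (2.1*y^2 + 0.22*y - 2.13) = -5.586*y^5 + 7.4788*y^4 + 6.0066*y^3 - 6.888*y^2 + 0.652*y - 1.3632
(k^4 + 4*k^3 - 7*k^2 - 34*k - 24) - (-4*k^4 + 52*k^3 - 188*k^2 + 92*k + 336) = 5*k^4 - 48*k^3 + 181*k^2 - 126*k - 360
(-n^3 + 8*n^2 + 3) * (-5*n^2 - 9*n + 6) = 5*n^5 - 31*n^4 - 78*n^3 + 33*n^2 - 27*n + 18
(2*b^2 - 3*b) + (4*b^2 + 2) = 6*b^2 - 3*b + 2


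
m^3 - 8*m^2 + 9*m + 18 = (m - 6)*(m - 3)*(m + 1)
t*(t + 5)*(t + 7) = t^3 + 12*t^2 + 35*t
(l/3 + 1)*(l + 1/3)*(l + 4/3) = l^3/3 + 14*l^2/9 + 49*l/27 + 4/9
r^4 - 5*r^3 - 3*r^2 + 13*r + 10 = (r - 5)*(r - 2)*(r + 1)^2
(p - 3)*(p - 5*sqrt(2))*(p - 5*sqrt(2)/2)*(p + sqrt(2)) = p^4 - 13*sqrt(2)*p^3/2 - 3*p^3 + 10*p^2 + 39*sqrt(2)*p^2/2 - 30*p + 25*sqrt(2)*p - 75*sqrt(2)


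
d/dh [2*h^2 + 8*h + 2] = 4*h + 8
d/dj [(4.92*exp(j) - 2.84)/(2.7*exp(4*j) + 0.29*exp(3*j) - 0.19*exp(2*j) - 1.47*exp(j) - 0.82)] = (-39.852*exp(4*j) + 27.8184*exp(3*j) + 3.4056*exp(2*j) - 1.0792*exp(j) - 8.2092)*exp(j)/(7.29*exp(8*j) + 1.566*exp(7*j) - 0.9419*exp(6*j) - 8.0482*exp(5*j) - 5.2445*exp(4*j) + 0.0830000000000001*exp(3*j) + 2.4725*exp(2*j) + 2.4108*exp(j) + 0.6724)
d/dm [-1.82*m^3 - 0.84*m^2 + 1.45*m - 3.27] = -5.46*m^2 - 1.68*m + 1.45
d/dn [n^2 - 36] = 2*n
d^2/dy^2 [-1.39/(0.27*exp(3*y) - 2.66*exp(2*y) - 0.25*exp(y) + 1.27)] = (-1.39*(-1.62*exp(2*y) + 10.64*exp(y) + 0.5)*(-0.81*exp(2*y) + 5.32*exp(y) + 0.25)*exp(y) + (3.3777*exp(2*y) - 14.7896*exp(y) - 0.3475)*(0.27*exp(3*y) - 2.66*exp(2*y) - 0.25*exp(y) + 1.27))*exp(y)/(0.27*exp(3*y) - 2.66*exp(2*y) - 0.25*exp(y) + 1.27)^3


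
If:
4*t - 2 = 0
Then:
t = 1/2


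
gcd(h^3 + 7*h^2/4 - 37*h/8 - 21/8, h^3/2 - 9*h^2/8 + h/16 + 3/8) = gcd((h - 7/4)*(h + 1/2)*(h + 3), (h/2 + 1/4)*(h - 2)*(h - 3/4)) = h + 1/2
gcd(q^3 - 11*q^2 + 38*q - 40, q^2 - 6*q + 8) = q^2 - 6*q + 8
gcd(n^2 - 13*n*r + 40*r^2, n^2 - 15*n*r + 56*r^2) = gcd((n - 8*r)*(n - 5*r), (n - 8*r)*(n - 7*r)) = -n + 8*r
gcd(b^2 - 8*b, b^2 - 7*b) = b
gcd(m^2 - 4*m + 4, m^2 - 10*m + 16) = m - 2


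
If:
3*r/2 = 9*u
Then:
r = 6*u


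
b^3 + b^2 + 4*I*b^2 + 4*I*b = b*(b + 1)*(b + 4*I)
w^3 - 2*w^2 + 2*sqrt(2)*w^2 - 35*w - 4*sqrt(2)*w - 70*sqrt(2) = (w - 7)*(w + 5)*(w + 2*sqrt(2))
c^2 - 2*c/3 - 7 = (c - 3)*(c + 7/3)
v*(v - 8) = v^2 - 8*v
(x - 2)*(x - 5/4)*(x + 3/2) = x^3 - 7*x^2/4 - 19*x/8 + 15/4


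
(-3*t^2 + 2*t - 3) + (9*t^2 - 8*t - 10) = 6*t^2 - 6*t - 13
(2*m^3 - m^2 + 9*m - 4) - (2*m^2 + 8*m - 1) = 2*m^3 - 3*m^2 + m - 3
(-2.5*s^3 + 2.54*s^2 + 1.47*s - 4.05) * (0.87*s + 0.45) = -2.175*s^4 + 1.0848*s^3 + 2.4219*s^2 - 2.862*s - 1.8225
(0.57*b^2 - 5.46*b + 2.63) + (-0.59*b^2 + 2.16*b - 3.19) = -0.02*b^2 - 3.3*b - 0.56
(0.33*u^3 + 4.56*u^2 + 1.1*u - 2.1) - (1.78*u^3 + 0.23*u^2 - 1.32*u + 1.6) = -1.45*u^3 + 4.33*u^2 + 2.42*u - 3.7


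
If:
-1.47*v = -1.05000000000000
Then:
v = 0.71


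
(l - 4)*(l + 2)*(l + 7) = l^3 + 5*l^2 - 22*l - 56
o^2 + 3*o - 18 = (o - 3)*(o + 6)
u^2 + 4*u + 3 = (u + 1)*(u + 3)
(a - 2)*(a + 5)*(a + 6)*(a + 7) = a^4 + 16*a^3 + 71*a^2 - 4*a - 420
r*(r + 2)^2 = r^3 + 4*r^2 + 4*r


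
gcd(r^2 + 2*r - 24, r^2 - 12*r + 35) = 1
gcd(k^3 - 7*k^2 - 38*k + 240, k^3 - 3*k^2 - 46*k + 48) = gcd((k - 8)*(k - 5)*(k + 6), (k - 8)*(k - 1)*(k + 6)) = k^2 - 2*k - 48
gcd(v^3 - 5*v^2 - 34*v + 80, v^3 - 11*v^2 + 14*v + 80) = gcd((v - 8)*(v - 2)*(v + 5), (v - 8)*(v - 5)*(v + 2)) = v - 8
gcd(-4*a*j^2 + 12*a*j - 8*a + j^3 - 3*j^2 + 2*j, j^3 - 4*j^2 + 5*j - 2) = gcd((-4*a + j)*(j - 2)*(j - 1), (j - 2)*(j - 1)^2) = j^2 - 3*j + 2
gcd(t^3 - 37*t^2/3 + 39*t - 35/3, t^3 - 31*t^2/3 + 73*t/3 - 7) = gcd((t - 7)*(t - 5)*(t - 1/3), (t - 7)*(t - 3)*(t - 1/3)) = t^2 - 22*t/3 + 7/3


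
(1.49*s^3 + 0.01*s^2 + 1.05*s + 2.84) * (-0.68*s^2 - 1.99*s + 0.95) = -1.0132*s^5 - 2.9719*s^4 + 0.6816*s^3 - 4.0112*s^2 - 4.6541*s + 2.698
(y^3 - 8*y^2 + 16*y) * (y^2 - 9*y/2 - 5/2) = y^5 - 25*y^4/2 + 99*y^3/2 - 52*y^2 - 40*y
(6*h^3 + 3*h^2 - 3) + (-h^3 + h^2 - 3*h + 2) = 5*h^3 + 4*h^2 - 3*h - 1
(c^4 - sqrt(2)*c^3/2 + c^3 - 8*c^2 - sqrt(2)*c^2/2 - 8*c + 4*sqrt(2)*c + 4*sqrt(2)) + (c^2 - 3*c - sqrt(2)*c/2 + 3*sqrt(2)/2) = c^4 - sqrt(2)*c^3/2 + c^3 - 7*c^2 - sqrt(2)*c^2/2 - 11*c + 7*sqrt(2)*c/2 + 11*sqrt(2)/2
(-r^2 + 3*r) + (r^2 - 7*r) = -4*r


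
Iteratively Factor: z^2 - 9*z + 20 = (z - 4)*(z - 5)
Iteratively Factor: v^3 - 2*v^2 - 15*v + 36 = (v + 4)*(v^2 - 6*v + 9) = (v - 3)*(v + 4)*(v - 3)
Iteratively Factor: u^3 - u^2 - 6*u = (u)*(u^2 - u - 6) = u*(u + 2)*(u - 3)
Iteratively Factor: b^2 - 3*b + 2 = (b - 2)*(b - 1)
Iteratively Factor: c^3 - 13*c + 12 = (c - 1)*(c^2 + c - 12) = (c - 3)*(c - 1)*(c + 4)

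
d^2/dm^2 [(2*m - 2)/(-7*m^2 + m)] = 4*(-49*m^3 + 147*m^2 - 21*m + 1)/(m^3*(343*m^3 - 147*m^2 + 21*m - 1))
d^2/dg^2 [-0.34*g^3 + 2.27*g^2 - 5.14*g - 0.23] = 4.54 - 2.04*g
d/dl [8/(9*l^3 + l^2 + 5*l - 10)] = 8*(-27*l^2 - 2*l - 5)/(9*l^3 + l^2 + 5*l - 10)^2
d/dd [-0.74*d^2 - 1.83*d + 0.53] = -1.48*d - 1.83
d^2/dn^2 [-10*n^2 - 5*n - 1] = -20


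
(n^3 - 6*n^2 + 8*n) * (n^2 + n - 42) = n^5 - 5*n^4 - 40*n^3 + 260*n^2 - 336*n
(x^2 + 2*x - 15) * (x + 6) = x^3 + 8*x^2 - 3*x - 90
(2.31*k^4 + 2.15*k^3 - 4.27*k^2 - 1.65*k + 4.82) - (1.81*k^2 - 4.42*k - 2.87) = 2.31*k^4 + 2.15*k^3 - 6.08*k^2 + 2.77*k + 7.69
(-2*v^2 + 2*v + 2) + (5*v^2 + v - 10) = 3*v^2 + 3*v - 8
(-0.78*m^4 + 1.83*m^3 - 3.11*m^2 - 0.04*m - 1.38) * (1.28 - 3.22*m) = 2.5116*m^5 - 6.891*m^4 + 12.3566*m^3 - 3.852*m^2 + 4.3924*m - 1.7664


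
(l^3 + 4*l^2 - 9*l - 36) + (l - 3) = l^3 + 4*l^2 - 8*l - 39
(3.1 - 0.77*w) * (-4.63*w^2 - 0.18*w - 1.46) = 3.5651*w^3 - 14.2144*w^2 + 0.5662*w - 4.526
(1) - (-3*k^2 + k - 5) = 3*k^2 - k + 6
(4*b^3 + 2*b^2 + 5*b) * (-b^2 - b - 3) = -4*b^5 - 6*b^4 - 19*b^3 - 11*b^2 - 15*b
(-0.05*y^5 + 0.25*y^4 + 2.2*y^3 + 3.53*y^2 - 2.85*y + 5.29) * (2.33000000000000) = -0.1165*y^5 + 0.5825*y^4 + 5.126*y^3 + 8.2249*y^2 - 6.6405*y + 12.3257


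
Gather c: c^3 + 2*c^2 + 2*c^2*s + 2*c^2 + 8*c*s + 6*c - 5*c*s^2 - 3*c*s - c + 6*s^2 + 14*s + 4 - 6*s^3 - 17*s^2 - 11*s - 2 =c^3 + c^2*(2*s + 4) + c*(-5*s^2 + 5*s + 5) - 6*s^3 - 11*s^2 + 3*s + 2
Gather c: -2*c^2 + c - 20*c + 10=-2*c^2 - 19*c + 10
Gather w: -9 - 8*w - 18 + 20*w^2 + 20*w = 20*w^2 + 12*w - 27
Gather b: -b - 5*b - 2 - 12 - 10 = -6*b - 24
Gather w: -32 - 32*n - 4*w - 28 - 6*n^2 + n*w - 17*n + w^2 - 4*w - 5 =-6*n^2 - 49*n + w^2 + w*(n - 8) - 65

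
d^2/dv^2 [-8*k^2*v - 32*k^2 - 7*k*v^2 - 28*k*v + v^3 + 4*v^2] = -14*k + 6*v + 8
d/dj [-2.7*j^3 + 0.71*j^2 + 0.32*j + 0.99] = -8.1*j^2 + 1.42*j + 0.32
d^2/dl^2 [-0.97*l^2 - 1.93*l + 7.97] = -1.94000000000000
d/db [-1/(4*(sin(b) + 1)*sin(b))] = (2/tan(b) + cos(b)/sin(b)^2)/(4*(sin(b) + 1)^2)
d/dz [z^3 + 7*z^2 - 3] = z*(3*z + 14)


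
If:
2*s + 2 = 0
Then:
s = -1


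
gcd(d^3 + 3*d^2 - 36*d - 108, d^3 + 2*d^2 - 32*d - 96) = d - 6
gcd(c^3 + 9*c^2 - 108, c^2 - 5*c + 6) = c - 3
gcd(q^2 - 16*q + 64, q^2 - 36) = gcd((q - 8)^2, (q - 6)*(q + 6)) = 1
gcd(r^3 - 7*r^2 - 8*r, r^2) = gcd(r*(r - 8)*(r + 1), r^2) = r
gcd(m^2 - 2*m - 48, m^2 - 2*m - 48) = m^2 - 2*m - 48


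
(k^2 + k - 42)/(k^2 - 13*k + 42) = (k + 7)/(k - 7)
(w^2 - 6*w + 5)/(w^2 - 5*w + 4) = (w - 5)/(w - 4)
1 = 1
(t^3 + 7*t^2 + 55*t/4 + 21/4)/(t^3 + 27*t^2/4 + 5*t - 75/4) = (4*t^2 + 16*t + 7)/(4*t^2 + 15*t - 25)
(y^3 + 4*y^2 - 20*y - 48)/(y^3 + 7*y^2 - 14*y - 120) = (y + 2)/(y + 5)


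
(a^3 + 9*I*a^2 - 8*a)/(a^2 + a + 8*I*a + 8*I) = a*(a + I)/(a + 1)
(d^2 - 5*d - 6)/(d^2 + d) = (d - 6)/d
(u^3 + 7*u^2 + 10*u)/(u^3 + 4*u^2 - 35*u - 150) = u*(u + 2)/(u^2 - u - 30)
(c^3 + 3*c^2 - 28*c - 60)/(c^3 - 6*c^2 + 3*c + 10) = (c^2 + 8*c + 12)/(c^2 - c - 2)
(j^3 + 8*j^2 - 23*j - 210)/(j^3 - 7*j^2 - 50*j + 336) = (j^2 + j - 30)/(j^2 - 14*j + 48)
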